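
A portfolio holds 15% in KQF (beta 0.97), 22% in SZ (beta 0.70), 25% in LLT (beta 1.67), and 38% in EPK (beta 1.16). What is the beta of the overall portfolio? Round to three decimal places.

β_P = Σ w_i β_i = 0.15×0.97 + 0.22×0.70 + 0.25×1.67 + 0.38×1.16 = 1.1578

1.158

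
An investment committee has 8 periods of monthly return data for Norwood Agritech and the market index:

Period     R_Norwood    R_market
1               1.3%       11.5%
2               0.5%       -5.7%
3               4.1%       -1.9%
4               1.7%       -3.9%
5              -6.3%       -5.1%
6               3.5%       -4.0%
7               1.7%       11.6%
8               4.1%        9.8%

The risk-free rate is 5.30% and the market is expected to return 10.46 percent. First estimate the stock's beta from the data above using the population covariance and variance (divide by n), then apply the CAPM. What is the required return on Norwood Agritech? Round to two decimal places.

6.00%

Mean R_i = (1.3 + 0.5 + 4.1 + 1.7 − 6.3 + 3.5 + 1.7 + 4.1) / 8 = 1.3250%
Mean R_m = (11.5 − 5.7 − 1.9 − 3.9 − 5.1 − 4.0 + 11.6 + 9.8) / 8 = 1.5375%
Σ(R_i − R̄_i)(R_m − R̄_m) = 59.4125  ⇒  Cov = 59.4125 / 8 = 7.4266
Σ(R_m − R̄_m)² = 437.2588  ⇒  Var(R_m) = 437.2588 / 8 = 54.6574
β = Cov / Var(R_m) = 7.4266 / 54.6574 = 0.1359
MRP = 10.46% − 5.30% = 5.16%
E(R) = R_f + β × MRP = 5.30% + 0.1359 × 5.16% = 6.00%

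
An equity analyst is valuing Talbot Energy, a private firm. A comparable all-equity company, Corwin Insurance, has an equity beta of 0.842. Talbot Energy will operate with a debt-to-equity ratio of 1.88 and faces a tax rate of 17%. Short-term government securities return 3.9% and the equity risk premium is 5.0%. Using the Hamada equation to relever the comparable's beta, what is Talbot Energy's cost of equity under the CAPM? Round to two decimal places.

14.68%

β_L = β_U × [1 + (1 − t)(D/E)] = 0.842 × [1 + (1 − 0.17) × 1.88]
    = 0.842 × [1 + 0.83 × 1.88] = 0.842 × 2.5604 = 2.1559
E(R) = R_f + β_L × MRP = 3.9% + 2.1559 × 5.0% = 14.68%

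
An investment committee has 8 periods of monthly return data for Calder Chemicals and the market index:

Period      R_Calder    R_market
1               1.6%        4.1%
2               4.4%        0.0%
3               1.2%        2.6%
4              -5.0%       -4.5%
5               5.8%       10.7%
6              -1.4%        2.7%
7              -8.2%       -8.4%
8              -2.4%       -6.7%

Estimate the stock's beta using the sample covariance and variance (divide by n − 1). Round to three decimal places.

Mean R_i = (1.6 + 4.4 + 1.2 − 5.0 + 5.8 − 1.4 − 8.2 − 2.4) / 8 = -0.5000%
Mean R_m = (4.1 + 0.0 + 2.6 − 4.5 + 10.7 + 2.7 − 8.4 − 6.7) / 8 = 0.0625%
Σ(R_i − R̄_i)(R_m − R̄_m) = 175.6700  ⇒  Cov = 175.6700 / 7 = 25.0957
Σ(R_m − R̄_m)² = 281.0188  ⇒  Var(R_m) = 281.0188 / 7 = 40.1455
β = Cov / Var(R_m) = 25.0957 / 40.1455 = 0.6251

0.625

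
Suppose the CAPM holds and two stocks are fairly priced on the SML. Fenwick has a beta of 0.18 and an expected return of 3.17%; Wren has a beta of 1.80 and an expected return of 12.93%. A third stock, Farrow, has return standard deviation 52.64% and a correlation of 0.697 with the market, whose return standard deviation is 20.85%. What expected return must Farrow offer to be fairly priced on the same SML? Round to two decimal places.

12.69%

MRP = (12.93% − 3.17%) / (1.80 − 0.18) = 6.0247%
R_f = 3.17% − 0.18 × 6.0247% = 2.0856%
β_Farrow = ρ·σ_i/σ_m = 0.697 × 52.64 / 20.85 = 1.7597
E(R_Farrow) = R_f + β × MRP = 2.0856% + 1.7597 × 6.0247% = 12.69%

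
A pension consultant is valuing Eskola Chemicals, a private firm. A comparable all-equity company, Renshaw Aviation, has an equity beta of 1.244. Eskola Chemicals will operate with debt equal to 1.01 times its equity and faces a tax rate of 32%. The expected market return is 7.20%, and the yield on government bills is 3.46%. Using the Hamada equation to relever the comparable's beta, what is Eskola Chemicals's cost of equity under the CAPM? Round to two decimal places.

11.31%

β_L = β_U × [1 + (1 − t)(D/E)] = 1.244 × [1 + (1 − 0.32) × 1.01]
    = 1.244 × [1 + 0.68 × 1.01] = 1.244 × 1.6868 = 2.0984
MRP = 7.20% − 3.46% = 3.74%
E(R) = R_f + β_L × MRP = 3.46% + 2.0984 × 3.74% = 11.31%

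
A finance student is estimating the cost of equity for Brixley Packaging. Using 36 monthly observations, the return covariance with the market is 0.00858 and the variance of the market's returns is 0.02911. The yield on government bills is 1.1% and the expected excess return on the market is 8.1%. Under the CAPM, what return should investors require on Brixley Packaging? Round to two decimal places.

β = Cov(R_i, R_m) / Var(R_m) = 0.00858 / 0.02911 = 0.2947
E(R) = R_f + β × MRP = 1.1% + 0.2947 × 8.1% = 3.49%

3.49%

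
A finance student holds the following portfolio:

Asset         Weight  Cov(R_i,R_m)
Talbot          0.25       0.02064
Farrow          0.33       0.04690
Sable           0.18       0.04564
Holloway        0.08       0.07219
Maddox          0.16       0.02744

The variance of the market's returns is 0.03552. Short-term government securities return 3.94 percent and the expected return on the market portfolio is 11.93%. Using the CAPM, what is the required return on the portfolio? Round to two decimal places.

12.72%

β_Talbot = 0.02064 / 0.03552 = 0.5811
β_Farrow = 0.04690 / 0.03552 = 1.3204
β_Sable = 0.04564 / 0.03552 = 1.2849
β_Holloway = 0.07219 / 0.03552 = 2.0324
β_Maddox = 0.02744 / 0.03552 = 0.7725
β_P = Σ w_i β_i = 0.25×0.5811 + 0.33×1.3204 + 0.18×1.2849 + 0.08×2.0324 + 0.16×0.7725 = 1.0985
MRP = 11.93% − 3.94% = 7.99%
E(R_P) = R_f + β_P × MRP = 3.94% + 1.0985 × 7.99% = 12.72%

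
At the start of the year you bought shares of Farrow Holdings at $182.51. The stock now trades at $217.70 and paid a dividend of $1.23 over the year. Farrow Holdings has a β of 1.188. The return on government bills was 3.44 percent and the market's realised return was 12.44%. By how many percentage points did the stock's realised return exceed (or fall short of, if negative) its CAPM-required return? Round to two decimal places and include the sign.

Realised HPR = (P1 + D1 − P0) / P0 = (217.70 + 1.23 − 182.51) / 182.51 = 36.42 / 182.51 = 19.9551%
MRP = 12.44% − 3.44% = 9.00%
CAPM required = R_f + β·MRP = 3.44% + 1.188 × 9.00% = 14.13200%
α = realised − required = 19.9551% − 14.13200% = +5.82%

+5.82%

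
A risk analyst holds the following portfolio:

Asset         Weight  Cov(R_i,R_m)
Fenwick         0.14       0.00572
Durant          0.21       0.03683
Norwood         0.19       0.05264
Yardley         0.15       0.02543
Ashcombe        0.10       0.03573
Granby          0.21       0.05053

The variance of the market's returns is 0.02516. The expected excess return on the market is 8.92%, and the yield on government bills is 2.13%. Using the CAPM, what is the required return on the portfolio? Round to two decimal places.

β_Fenwick = 0.00572 / 0.02516 = 0.2273
β_Durant = 0.03683 / 0.02516 = 1.4638
β_Norwood = 0.05264 / 0.02516 = 2.0922
β_Yardley = 0.02543 / 0.02516 = 1.0107
β_Ashcombe = 0.03573 / 0.02516 = 1.4201
β_Granby = 0.05053 / 0.02516 = 2.0083
β_P = Σ w_i β_i = 0.14×0.2273 + 0.21×1.4638 + 0.19×2.0922 + 0.15×1.0107 + 0.10×1.4201 + 0.21×2.0083 = 1.4521
E(R_P) = R_f + β_P × MRP = 2.13% + 1.4521 × 8.92% = 15.08%

15.08%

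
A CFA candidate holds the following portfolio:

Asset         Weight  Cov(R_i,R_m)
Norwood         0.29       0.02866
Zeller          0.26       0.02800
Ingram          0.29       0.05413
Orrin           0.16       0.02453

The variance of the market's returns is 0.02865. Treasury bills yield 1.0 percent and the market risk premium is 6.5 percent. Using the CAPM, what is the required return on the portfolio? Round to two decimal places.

8.99%

β_Norwood = 0.02866 / 0.02865 = 1.0003
β_Zeller = 0.02800 / 0.02865 = 0.9773
β_Ingram = 0.05413 / 0.02865 = 1.8894
β_Orrin = 0.02453 / 0.02865 = 0.8562
β_P = Σ w_i β_i = 0.29×1.0003 + 0.26×0.9773 + 0.29×1.8894 + 0.16×0.8562 = 1.2291
E(R_P) = R_f + β_P × MRP = 1.0% + 1.2291 × 6.5% = 8.99%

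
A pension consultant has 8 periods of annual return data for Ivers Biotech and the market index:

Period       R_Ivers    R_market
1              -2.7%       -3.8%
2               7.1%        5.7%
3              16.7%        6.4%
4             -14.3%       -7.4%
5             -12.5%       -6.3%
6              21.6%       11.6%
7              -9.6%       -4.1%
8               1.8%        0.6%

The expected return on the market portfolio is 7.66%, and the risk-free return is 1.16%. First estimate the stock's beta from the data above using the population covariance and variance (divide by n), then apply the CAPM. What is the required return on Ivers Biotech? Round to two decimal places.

13.46%

Mean R_i = (-2.7 + 7.1 + 16.7 − 14.3 − 12.5 + 21.6 − 9.6 + 1.8) / 8 = 1.0125%
Mean R_m = (-3.8 + 5.7 + 6.4 − 7.4 − 6.3 + 11.6 − 4.1 + 0.6) / 8 = 0.3375%
Σ(R_i − R̄_i)(R_m − R̄_m) = 630.4463  ⇒  Cov = 630.4463 / 8 = 78.8058
Σ(R_m − R̄_m)² = 333.1588  ⇒  Var(R_m) = 333.1588 / 8 = 41.6449
β = Cov / Var(R_m) = 78.8058 / 41.6449 = 1.8923
MRP = 7.66% − 1.16% = 6.50%
E(R) = R_f + β × MRP = 1.16% + 1.8923 × 6.50% = 13.46%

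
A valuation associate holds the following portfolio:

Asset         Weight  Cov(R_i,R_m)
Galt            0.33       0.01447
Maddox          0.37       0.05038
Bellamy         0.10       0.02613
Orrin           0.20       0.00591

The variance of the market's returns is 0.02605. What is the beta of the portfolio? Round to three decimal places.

1.045

β_Galt = 0.01447 / 0.02605 = 0.5555
β_Maddox = 0.05038 / 0.02605 = 1.9340
β_Bellamy = 0.02613 / 0.02605 = 1.0031
β_Orrin = 0.00591 / 0.02605 = 0.2269
β_P = Σ w_i β_i = 0.33×0.5555 + 0.37×1.9340 + 0.10×1.0031 + 0.20×0.2269 = 1.0446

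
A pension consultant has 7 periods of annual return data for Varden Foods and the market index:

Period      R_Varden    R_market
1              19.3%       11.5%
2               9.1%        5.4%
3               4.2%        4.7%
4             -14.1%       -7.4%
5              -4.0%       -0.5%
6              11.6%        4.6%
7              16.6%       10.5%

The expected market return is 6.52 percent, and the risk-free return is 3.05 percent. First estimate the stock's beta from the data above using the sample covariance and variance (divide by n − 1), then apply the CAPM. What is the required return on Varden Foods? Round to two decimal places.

Mean R_i = (19.3 + 9.1 + 4.2 − 14.1 − 4.0 + 11.6 + 16.6) / 7 = 6.1000%
Mean R_m = (11.5 + 5.4 + 4.7 − 7.4 − 0.5 + 4.6 + 10.5) / 7 = 4.1143%
Σ(R_i − R̄_i)(R_m − R̄_m) = 449.1500  ⇒  Cov = 449.1500 / 6 = 74.8583
Σ(R_m − R̄_m)² = 251.4286  ⇒  Var(R_m) = 251.4286 / 6 = 41.9048
β = Cov / Var(R_m) = 74.8583 / 41.9048 = 1.7864
MRP = 6.52% − 3.05% = 3.47%
E(R) = R_f + β × MRP = 3.05% + 1.7864 × 3.47% = 9.25%

9.25%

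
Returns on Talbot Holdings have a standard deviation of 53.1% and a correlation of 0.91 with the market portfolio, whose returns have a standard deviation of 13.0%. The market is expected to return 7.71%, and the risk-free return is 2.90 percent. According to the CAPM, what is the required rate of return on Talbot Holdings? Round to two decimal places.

20.78%

β = ρ × σ_i / σ_m = 0.91 × 53.1% / 13.0% = 3.7170
MRP = 7.71% − 2.90% = 4.81%
E(R) = 2.90% + 3.7170 × 4.81% = 20.78%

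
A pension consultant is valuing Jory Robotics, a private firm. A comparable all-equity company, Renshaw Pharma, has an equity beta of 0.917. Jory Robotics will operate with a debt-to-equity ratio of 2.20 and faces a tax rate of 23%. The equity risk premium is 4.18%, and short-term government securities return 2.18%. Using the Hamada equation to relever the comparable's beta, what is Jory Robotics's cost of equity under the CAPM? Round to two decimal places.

12.51%

β_L = β_U × [1 + (1 − t)(D/E)] = 0.917 × [1 + (1 − 0.23) × 2.20]
    = 0.917 × [1 + 0.77 × 2.20] = 0.917 × 2.6940 = 2.4704
E(R) = R_f + β_L × MRP = 2.18% + 2.4704 × 4.18% = 12.51%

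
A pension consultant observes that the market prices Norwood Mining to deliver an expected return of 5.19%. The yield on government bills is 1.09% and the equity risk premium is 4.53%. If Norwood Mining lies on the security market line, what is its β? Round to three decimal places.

β = (E(R) − R_f) / MRP = (5.19% − 1.09%) / 4.53% = 4.10% / 4.53% = 0.905

0.905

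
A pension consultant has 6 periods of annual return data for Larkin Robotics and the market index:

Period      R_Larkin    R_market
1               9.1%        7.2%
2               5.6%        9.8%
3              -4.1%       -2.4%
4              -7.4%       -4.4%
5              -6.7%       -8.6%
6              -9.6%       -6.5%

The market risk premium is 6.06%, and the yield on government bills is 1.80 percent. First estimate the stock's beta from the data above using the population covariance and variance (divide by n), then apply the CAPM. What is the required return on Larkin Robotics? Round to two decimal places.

Mean R_i = (9.1 + 5.6 − 4.1 − 7.4 − 6.7 − 9.6) / 6 = -2.1833%
Mean R_m = (7.2 + 9.8 − 2.4 − 4.4 − 8.6 − 6.5) / 6 = -0.8167%
Σ(R_i − R̄_i)(R_m − R̄_m) = 272.1217  ⇒  Cov = 272.1217 / 6 = 45.3536
Σ(R_m − R̄_m)² = 285.2083  ⇒  Var(R_m) = 285.2083 / 6 = 47.5347
β = Cov / Var(R_m) = 45.3536 / 47.5347 = 0.9541
E(R) = R_f + β × MRP = 1.80% + 0.9541 × 6.06% = 7.58%

7.58%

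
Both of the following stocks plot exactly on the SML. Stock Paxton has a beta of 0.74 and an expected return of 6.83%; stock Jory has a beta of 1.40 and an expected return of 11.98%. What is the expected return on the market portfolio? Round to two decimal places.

Both satisfy E(R) = R_f + β·MRP, so the slope of the SML is
MRP = (11.98% − 6.83%) / (1.40 − 0.74) = 5.15% / 0.66 = 7.8030%
R_f = E(R_Paxton) − β_Paxton·MRP = 6.83% − 0.74 × 7.8030% = 1.0558%
E(R_m) = R_f + MRP = 1.0558% + 7.8030% = 8.86%

8.86%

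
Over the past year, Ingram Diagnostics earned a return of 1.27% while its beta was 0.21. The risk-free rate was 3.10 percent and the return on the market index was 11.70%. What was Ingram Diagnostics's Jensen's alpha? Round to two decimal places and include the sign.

-3.64%

Market excess return = 11.70% − 3.10% = 8.60%
CAPM benchmark = R_f + β(R_m − R_f) = 3.10% + 0.21 × 8.60% = 4.9060%
α = actual − benchmark = 1.27% − 4.9060% = -3.64%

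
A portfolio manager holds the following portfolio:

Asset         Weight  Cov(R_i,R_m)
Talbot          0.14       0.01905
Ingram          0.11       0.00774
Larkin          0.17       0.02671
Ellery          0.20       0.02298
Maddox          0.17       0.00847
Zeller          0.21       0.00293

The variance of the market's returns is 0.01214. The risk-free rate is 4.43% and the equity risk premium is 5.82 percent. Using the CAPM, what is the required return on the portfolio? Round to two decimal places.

β_Talbot = 0.01905 / 0.01214 = 1.5692
β_Ingram = 0.00774 / 0.01214 = 0.6376
β_Larkin = 0.02671 / 0.01214 = 2.2002
β_Ellery = 0.02298 / 0.01214 = 1.8929
β_Maddox = 0.00847 / 0.01214 = 0.6977
β_Zeller = 0.00293 / 0.01214 = 0.2414
β_P = Σ w_i β_i = 0.14×1.5692 + 0.11×0.6376 + 0.17×2.2002 + 0.20×1.8929 + 0.17×0.6977 + 0.21×0.2414 = 1.2117
E(R_P) = R_f + β_P × MRP = 4.43% + 1.2117 × 5.82% = 11.48%

11.48%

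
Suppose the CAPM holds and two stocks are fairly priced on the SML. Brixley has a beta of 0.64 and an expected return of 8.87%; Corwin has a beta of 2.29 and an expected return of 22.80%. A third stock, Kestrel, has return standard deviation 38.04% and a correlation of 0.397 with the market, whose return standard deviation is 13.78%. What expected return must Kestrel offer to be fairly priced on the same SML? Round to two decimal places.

MRP = (22.80% − 8.87%) / (2.29 − 0.64) = 8.4424%
R_f = 8.87% − 0.64 × 8.4424% = 3.4669%
β_Kestrel = ρ·σ_i/σ_m = 0.397 × 38.04 / 13.78 = 1.0959
E(R_Kestrel) = R_f + β × MRP = 3.4669% + 1.0959 × 8.4424% = 12.72%

12.72%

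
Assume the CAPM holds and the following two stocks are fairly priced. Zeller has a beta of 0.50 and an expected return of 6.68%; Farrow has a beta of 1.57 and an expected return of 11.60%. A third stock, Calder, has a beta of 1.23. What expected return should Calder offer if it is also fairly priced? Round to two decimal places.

10.04%

MRP (SML slope) = (11.60% − 6.68%) / (1.57 − 0.50) = 4.92% / 1.07 = 4.5981%
R_f (intercept) = 6.68% − 0.50 × 4.5981% = 4.3810%
E(R_Calder) = R_f + β × MRP = 4.3810% + 1.23 × 4.5981% = 10.04%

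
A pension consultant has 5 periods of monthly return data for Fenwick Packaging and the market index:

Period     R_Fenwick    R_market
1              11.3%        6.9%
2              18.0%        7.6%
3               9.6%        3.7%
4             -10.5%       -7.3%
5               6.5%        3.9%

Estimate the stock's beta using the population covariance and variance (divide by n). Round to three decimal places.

1.732

Mean R_i = (11.3 + 18.0 + 9.6 − 10.5 + 6.5) / 5 = 6.9800%
Mean R_m = (6.9 + 7.6 + 3.7 − 7.3 + 3.9) / 5 = 2.9600%
Σ(R_i − R̄_i)(R_m − R̄_m) = 248.9860  ⇒  Cov = 248.9860 / 5 = 49.7972
Σ(R_m − R̄_m)² = 143.7520  ⇒  Var(R_m) = 143.7520 / 5 = 28.7504
β = Cov / Var(R_m) = 49.7972 / 28.7504 = 1.7321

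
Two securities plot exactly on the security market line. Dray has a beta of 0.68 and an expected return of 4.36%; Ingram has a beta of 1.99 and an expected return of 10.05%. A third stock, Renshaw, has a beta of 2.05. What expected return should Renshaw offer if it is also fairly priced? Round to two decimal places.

10.31%

MRP (SML slope) = (10.05% − 4.36%) / (1.99 − 0.68) = 5.69% / 1.31 = 4.3435%
R_f (intercept) = 4.36% − 0.68 × 4.3435% = 1.4064%
E(R_Renshaw) = R_f + β × MRP = 1.4064% + 2.05 × 4.3435% = 10.31%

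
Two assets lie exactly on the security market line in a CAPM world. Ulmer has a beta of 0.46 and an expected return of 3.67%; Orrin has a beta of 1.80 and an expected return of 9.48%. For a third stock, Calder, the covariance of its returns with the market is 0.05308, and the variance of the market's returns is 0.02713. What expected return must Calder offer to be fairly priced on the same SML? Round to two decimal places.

10.16%

MRP = (9.48% − 3.67%) / (1.80 − 0.46) = 4.3358%
R_f = 3.67% − 0.46 × 4.3358% = 1.6755%
β_Calder = Cov / Var(R_m) = 0.05308 / 0.02713 = 1.9565
E(R_Calder) = R_f + β × MRP = 1.6755% + 1.9565 × 4.3358% = 10.16%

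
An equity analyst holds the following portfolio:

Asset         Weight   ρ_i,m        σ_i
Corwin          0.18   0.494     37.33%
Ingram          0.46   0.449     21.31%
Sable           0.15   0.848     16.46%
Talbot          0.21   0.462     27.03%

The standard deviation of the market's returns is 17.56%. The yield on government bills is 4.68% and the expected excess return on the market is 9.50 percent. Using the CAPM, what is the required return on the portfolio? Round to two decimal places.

β_Corwin = 0.494 × 37.33% / 17.56% = 1.0502
β_Ingram = 0.449 × 21.31% / 17.56% = 0.5449
β_Sable = 0.848 × 16.46% / 17.56% = 0.7949
β_Talbot = 0.462 × 27.03% / 17.56% = 0.7112
β_P = Σ w_i β_i = 0.18×1.0502 + 0.46×0.5449 + 0.15×0.7949 + 0.21×0.7112 = 0.7083
E(R_P) = R_f + β_P × MRP = 4.68% + 0.7083 × 9.50% = 11.41%

11.41%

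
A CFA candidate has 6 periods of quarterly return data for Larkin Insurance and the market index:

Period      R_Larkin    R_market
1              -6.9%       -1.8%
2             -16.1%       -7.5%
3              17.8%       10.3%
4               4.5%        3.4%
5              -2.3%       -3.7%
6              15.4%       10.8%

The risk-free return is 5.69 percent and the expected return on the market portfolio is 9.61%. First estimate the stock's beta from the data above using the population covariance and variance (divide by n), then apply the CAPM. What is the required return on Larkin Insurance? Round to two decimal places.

12.32%

Mean R_i = (-6.9 − 16.1 + 17.8 + 4.5 − 2.3 + 15.4) / 6 = 2.0667%
Mean R_m = (-1.8 − 7.5 + 10.3 + 3.4 − 3.7 + 10.8) / 6 = 1.9167%
Σ(R_i − R̄_i)(R_m − R̄_m) = 482.8733  ⇒  Cov = 482.8733 / 6 = 80.4789
Σ(R_m − R̄_m)² = 285.4283  ⇒  Var(R_m) = 285.4283 / 6 = 47.5714
β = Cov / Var(R_m) = 80.4789 / 47.5714 = 1.6917
MRP = 9.61% − 5.69% = 3.92%
E(R) = R_f + β × MRP = 5.69% + 1.6917 × 3.92% = 12.32%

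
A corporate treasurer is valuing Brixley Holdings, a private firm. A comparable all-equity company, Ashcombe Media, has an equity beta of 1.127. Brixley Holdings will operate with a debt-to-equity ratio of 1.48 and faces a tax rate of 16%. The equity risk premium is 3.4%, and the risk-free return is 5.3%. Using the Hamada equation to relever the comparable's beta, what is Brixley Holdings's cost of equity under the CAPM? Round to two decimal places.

β_L = β_U × [1 + (1 − t)(D/E)] = 1.127 × [1 + (1 − 0.16) × 1.48]
    = 1.127 × [1 + 0.84 × 1.48] = 1.127 × 2.2432 = 2.5281
E(R) = R_f + β_L × MRP = 5.3% + 2.5281 × 3.4% = 13.90%

13.90%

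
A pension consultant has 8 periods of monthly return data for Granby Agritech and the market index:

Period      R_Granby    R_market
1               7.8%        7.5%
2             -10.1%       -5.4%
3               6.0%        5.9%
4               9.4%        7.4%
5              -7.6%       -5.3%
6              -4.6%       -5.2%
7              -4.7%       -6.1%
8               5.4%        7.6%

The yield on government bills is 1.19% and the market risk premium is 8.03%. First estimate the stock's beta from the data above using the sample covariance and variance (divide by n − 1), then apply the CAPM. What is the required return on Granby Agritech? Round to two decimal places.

Mean R_i = (7.8 − 10.1 + 6.0 + 9.4 − 7.6 − 4.6 − 4.7 + 5.4) / 8 = 0.2000%
Mean R_m = (7.5 − 5.4 + 5.9 + 7.4 − 5.3 − 5.2 − 6.1 + 7.6) / 8 = 0.8000%
Σ(R_i − R̄_i)(R_m − R̄_m) = 350.6300  ⇒  Cov = 350.6300 / 7 = 50.0900
Σ(R_m − R̄_m)² = 319.9600  ⇒  Var(R_m) = 319.9600 / 7 = 45.7086
β = Cov / Var(R_m) = 50.0900 / 45.7086 = 1.0959
E(R) = R_f + β × MRP = 1.19% + 1.0959 × 8.03% = 9.99%

9.99%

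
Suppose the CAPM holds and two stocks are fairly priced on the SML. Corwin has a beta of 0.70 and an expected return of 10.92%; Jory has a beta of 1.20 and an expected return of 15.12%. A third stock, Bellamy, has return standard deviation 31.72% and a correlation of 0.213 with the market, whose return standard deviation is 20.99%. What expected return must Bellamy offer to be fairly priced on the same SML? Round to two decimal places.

7.74%

MRP = (15.12% − 10.92%) / (1.20 − 0.70) = 8.4000%
R_f = 10.92% − 0.70 × 8.4000% = 5.0400%
β_Bellamy = ρ·σ_i/σ_m = 0.213 × 31.72 / 20.99 = 0.3219
E(R_Bellamy) = R_f + β × MRP = 5.0400% + 0.3219 × 8.4000% = 7.74%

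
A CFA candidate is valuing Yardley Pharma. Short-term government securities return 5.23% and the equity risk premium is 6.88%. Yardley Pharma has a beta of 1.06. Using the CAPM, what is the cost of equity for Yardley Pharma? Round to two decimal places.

12.52%

E(R) = R_f + β × MRP = 5.23% + 1.06 × 6.88% = 12.52%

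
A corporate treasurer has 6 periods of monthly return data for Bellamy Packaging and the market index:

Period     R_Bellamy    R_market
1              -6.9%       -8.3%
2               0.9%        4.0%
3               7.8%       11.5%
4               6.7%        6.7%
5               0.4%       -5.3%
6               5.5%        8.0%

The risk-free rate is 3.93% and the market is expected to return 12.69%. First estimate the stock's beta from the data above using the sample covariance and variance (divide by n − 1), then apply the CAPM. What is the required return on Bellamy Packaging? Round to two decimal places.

9.54%

Mean R_i = (-6.9 + 0.9 + 7.8 + 6.7 + 0.4 + 5.5) / 6 = 2.4000%
Mean R_m = (-8.3 + 4.0 + 11.5 + 6.7 − 5.3 + 8.0) / 6 = 2.7667%
Σ(R_i − R̄_i)(R_m − R̄_m) = 197.5000  ⇒  Cov = 197.5000 / 5 = 39.5000
Σ(R_m − R̄_m)² = 308.1933  ⇒  Var(R_m) = 308.1933 / 5 = 61.6387
β = Cov / Var(R_m) = 39.5000 / 61.6387 = 0.6408
MRP = 12.69% − 3.93% = 8.76%
E(R) = R_f + β × MRP = 3.93% + 0.6408 × 8.76% = 9.54%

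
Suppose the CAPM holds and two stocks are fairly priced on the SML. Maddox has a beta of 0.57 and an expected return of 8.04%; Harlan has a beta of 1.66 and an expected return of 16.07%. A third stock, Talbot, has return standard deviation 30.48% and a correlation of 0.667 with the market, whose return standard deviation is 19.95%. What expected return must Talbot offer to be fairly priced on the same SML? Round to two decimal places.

11.35%

MRP = (16.07% − 8.04%) / (1.66 − 0.57) = 7.3670%
R_f = 8.04% − 0.57 × 7.3670% = 3.8408%
β_Talbot = ρ·σ_i/σ_m = 0.667 × 30.48 / 19.95 = 1.0191
E(R_Talbot) = R_f + β × MRP = 3.8408% + 1.0191 × 7.3670% = 11.35%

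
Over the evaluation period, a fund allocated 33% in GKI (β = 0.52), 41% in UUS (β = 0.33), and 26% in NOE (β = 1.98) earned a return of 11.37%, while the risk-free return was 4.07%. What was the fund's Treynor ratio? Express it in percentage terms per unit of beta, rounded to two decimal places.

8.88%

β_P = 0.33×0.52 + 0.41×0.33 + 0.26×1.98 = 0.8217
Treynor = (R_P − R_f) / β_P = (11.37% − 4.07%) / 0.8217 = 7.30% / 0.8217 = 8.88%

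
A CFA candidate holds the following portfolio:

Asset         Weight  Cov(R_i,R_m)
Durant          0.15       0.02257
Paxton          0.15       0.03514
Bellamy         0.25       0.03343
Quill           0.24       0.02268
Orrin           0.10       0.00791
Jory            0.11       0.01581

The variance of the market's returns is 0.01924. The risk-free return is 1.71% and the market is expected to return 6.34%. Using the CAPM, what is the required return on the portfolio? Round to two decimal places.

β_Durant = 0.02257 / 0.01924 = 1.1731
β_Paxton = 0.03514 / 0.01924 = 1.8264
β_Bellamy = 0.03343 / 0.01924 = 1.7375
β_Quill = 0.02268 / 0.01924 = 1.1788
β_Orrin = 0.00791 / 0.01924 = 0.4111
β_Jory = 0.01581 / 0.01924 = 0.8217
β_P = Σ w_i β_i = 0.15×1.1731 + 0.15×1.8264 + 0.25×1.7375 + 0.24×1.1788 + 0.10×0.4111 + 0.11×0.8217 = 1.2987
MRP = 6.34% − 1.71% = 4.63%
E(R_P) = R_f + β_P × MRP = 1.71% + 1.2987 × 4.63% = 7.72%

7.72%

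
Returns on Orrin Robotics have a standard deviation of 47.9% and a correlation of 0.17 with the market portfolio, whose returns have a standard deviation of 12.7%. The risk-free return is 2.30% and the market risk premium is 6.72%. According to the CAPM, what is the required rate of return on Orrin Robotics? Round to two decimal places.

β = ρ × σ_i / σ_m = 0.17 × 47.9% / 12.7% = 0.6412
E(R) = 2.30% + 0.6412 × 6.72% = 6.61%

6.61%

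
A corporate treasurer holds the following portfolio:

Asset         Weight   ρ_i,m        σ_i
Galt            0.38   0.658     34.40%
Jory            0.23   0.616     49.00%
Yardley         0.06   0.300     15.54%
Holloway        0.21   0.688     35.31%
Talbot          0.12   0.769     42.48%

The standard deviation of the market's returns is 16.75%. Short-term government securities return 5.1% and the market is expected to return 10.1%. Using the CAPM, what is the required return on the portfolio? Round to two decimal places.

12.52%

β_Galt = 0.658 × 34.40% / 16.75% = 1.3514
β_Jory = 0.616 × 49.00% / 16.75% = 1.8020
β_Yardley = 0.300 × 15.54% / 16.75% = 0.2783
β_Holloway = 0.688 × 35.31% / 16.75% = 1.4503
β_Talbot = 0.769 × 42.48% / 16.75% = 1.9503
β_P = Σ w_i β_i = 0.38×1.3514 + 0.23×1.8020 + 0.06×0.2783 + 0.21×1.4503 + 0.12×1.9503 = 1.4833
MRP = 10.1% − 5.1% = 5.00%
E(R_P) = R_f + β_P × MRP = 5.1% + 1.4833 × 5.0% = 12.52%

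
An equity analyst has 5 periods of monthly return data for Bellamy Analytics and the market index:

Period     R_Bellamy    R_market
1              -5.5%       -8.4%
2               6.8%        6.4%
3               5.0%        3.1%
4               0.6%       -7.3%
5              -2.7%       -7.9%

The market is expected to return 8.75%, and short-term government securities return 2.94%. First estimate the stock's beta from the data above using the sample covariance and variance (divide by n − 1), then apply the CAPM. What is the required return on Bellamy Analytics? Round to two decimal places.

Mean R_i = (-5.5 + 6.8 + 5.0 + 0.6 − 2.7) / 5 = 0.8400%
Mean R_m = (-8.4 + 6.4 + 3.1 − 7.3 − 7.9) / 5 = -2.8200%
Σ(R_i − R̄_i)(R_m − R̄_m) = 134.0140  ⇒  Cov = 134.0140 / 4 = 33.5035
Σ(R_m − R̄_m)² = 197.0680  ⇒  Var(R_m) = 197.0680 / 4 = 49.2670
β = Cov / Var(R_m) = 33.5035 / 49.2670 = 0.6800
MRP = 8.75% − 2.94% = 5.81%
E(R) = R_f + β × MRP = 2.94% + 0.6800 × 5.81% = 6.89%

6.89%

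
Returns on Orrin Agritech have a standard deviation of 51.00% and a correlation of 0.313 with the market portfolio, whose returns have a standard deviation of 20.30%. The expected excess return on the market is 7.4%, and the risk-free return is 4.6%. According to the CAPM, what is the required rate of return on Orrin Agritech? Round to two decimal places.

10.42%

β = ρ × σ_i / σ_m = 0.313 × 51.00% / 20.30% = 0.7864
E(R) = 4.6% + 0.7864 × 7.4% = 10.42%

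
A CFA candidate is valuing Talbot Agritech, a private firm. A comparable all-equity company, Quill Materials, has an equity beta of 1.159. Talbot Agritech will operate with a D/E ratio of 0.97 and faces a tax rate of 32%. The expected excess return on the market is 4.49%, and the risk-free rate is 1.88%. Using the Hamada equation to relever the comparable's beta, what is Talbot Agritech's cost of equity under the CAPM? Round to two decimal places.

β_L = β_U × [1 + (1 − t)(D/E)] = 1.159 × [1 + (1 − 0.32) × 0.97]
    = 1.159 × [1 + 0.68 × 0.97] = 1.159 × 1.6596 = 1.9235
E(R) = R_f + β_L × MRP = 1.88% + 1.9235 × 4.49% = 10.52%

10.52%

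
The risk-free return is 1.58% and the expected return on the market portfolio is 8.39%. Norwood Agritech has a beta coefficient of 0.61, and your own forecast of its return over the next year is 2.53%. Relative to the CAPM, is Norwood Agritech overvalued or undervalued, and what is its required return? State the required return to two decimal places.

MRP = 8.39% − 1.58% = 6.81%
Required return = R_f + β·MRP = 1.58% + 0.61 × 6.81% = 5.73%
Forecast 2.53% < required 5.73% → the stock plots below the SML → overvalued.

Overvalued; required return 5.73%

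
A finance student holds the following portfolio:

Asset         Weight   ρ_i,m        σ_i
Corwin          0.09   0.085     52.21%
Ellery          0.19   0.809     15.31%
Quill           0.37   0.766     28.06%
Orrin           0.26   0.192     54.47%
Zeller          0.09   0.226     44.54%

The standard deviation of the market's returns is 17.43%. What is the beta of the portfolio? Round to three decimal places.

0.822

β_Corwin = 0.085 × 52.21% / 17.43% = 0.2546
β_Ellery = 0.809 × 15.31% / 17.43% = 0.7106
β_Quill = 0.766 × 28.06% / 17.43% = 1.2332
β_Orrin = 0.192 × 54.47% / 17.43% = 0.6000
β_Zeller = 0.226 × 44.54% / 17.43% = 0.5775
β_P = Σ w_i β_i = 0.09×0.2546 + 0.19×0.7106 + 0.37×1.2332 + 0.26×0.6000 + 0.09×0.5775 = 0.8222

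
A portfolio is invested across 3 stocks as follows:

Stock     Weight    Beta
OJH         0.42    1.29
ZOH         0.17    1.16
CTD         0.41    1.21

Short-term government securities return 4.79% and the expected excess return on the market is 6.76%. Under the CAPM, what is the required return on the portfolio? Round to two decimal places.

13.14%

β_P = Σ w_i β_i = 0.42×1.29 + 0.17×1.16 + 0.41×1.21 = 1.2351
E(R_P) = R_f + β_P × MRP = 4.79% + 1.2351 × 6.76% = 13.14%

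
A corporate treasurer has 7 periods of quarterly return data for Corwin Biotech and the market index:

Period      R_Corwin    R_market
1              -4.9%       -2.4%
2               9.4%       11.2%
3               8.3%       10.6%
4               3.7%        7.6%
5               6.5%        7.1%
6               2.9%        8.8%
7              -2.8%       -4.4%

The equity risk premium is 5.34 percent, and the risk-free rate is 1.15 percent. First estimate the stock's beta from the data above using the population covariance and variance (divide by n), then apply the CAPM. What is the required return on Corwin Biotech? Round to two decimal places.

5.44%

Mean R_i = (-4.9 + 9.4 + 8.3 + 3.7 + 6.5 + 2.9 − 2.8) / 7 = 3.3000%
Mean R_m = (-2.4 + 11.2 + 10.6 + 7.6 + 7.1 + 8.8 − 4.4) / 7 = 5.5000%
Σ(R_i − R̄_i)(R_m − R̄_m) = 190.0800  ⇒  Cov = 190.0800 / 7 = 27.1543
Σ(R_m − R̄_m)² = 236.7800  ⇒  Var(R_m) = 236.7800 / 7 = 33.8257
β = Cov / Var(R_m) = 27.1543 / 33.8257 = 0.8028
E(R) = R_f + β × MRP = 1.15% + 0.8028 × 5.34% = 5.44%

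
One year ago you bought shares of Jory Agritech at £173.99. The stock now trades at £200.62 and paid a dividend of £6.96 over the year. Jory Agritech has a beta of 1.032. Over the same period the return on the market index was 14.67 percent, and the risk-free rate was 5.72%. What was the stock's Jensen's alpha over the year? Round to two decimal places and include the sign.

+4.35%

Realised HPR = (P1 + D1 − P0) / P0 = (200.62 + 6.96 − 173.99) / 173.99 = 33.59 / 173.99 = 19.3057%
MRP = 14.67% − 5.72% = 8.95%
CAPM required = R_f + β·MRP = 5.72% + 1.032 × 8.95% = 14.95640%
α = realised − required = 19.3057% − 14.95640% = +4.35%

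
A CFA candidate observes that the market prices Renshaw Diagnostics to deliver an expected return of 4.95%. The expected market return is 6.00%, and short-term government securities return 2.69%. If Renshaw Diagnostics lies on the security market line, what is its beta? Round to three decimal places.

MRP = 6.00% − 2.69% = 3.31%
β = (E(R) − R_f) / MRP = (4.95% − 2.69%) / 3.31% = 2.26% / 3.31% = 0.683

0.683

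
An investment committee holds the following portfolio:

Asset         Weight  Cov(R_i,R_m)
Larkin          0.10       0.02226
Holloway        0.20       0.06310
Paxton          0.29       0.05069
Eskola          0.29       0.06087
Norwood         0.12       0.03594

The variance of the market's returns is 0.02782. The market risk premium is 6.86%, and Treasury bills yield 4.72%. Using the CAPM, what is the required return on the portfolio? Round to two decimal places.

17.42%

β_Larkin = 0.02226 / 0.02782 = 0.8001
β_Holloway = 0.06310 / 0.02782 = 2.2682
β_Paxton = 0.05069 / 0.02782 = 1.8221
β_Eskola = 0.06087 / 0.02782 = 2.1880
β_Norwood = 0.03594 / 0.02782 = 1.2919
β_P = Σ w_i β_i = 0.10×0.8001 + 0.20×2.2682 + 0.29×1.8221 + 0.29×2.1880 + 0.12×1.2919 = 1.8516
E(R_P) = R_f + β_P × MRP = 4.72% + 1.8516 × 6.86% = 17.42%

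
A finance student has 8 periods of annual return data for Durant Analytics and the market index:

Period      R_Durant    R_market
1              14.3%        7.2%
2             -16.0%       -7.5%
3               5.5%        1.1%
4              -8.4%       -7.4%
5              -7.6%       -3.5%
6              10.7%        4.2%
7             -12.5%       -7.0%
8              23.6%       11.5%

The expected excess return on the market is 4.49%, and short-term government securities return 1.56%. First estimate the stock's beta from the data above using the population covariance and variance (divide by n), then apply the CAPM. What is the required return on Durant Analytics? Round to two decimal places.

10.22%

Mean R_i = (14.3 − 16.0 + 5.5 − 8.4 − 7.6 + 10.7 − 12.5 + 23.6) / 8 = 1.2000%
Mean R_m = (7.2 − 7.5 + 1.1 − 7.4 − 3.5 + 4.2 − 7.0 + 11.5) / 8 = -0.1750%
Σ(R_i − R̄_i)(R_m − R̄_m) = 723.2900  ⇒  Cov = 723.2900 / 8 = 90.4113
Σ(R_m − R̄_m)² = 374.9550  ⇒  Var(R_m) = 374.9550 / 8 = 46.8694
β = Cov / Var(R_m) = 90.4113 / 46.8694 = 1.9290
E(R) = R_f + β × MRP = 1.56% + 1.9290 × 4.49% = 10.22%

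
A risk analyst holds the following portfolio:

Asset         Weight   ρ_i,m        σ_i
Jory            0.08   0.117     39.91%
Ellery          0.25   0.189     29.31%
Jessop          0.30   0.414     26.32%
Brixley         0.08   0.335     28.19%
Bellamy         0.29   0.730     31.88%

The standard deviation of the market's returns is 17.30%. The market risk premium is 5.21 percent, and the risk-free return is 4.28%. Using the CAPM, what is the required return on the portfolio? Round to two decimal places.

β_Jory = 0.117 × 39.91% / 17.30% = 0.2699
β_Ellery = 0.189 × 29.31% / 17.30% = 0.3202
β_Jessop = 0.414 × 26.32% / 17.30% = 0.6299
β_Brixley = 0.335 × 28.19% / 17.30% = 0.5459
β_Bellamy = 0.730 × 31.88% / 17.30% = 1.3452
β_P = Σ w_i β_i = 0.08×0.2699 + 0.25×0.3202 + 0.30×0.6299 + 0.08×0.5459 + 0.29×1.3452 = 0.7244
E(R_P) = R_f + β_P × MRP = 4.28% + 0.7244 × 5.21% = 8.05%

8.05%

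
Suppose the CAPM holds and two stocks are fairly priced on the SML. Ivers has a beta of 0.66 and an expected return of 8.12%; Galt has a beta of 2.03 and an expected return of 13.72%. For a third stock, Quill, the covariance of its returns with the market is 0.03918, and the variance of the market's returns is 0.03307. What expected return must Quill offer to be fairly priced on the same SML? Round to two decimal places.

MRP = (13.72% − 8.12%) / (2.03 − 0.66) = 4.0876%
R_f = 8.12% − 0.66 × 4.0876% = 5.4222%
β_Quill = Cov / Var(R_m) = 0.03918 / 0.03307 = 1.1848
E(R_Quill) = R_f + β × MRP = 5.4222% + 1.1848 × 4.0876% = 10.27%

10.27%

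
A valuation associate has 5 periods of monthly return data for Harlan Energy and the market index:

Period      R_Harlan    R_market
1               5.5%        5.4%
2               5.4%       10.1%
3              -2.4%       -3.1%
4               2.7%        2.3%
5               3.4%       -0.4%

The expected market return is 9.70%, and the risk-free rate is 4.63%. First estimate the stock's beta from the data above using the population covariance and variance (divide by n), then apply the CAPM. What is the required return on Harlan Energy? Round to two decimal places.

7.27%

Mean R_i = (5.5 + 5.4 − 2.4 + 2.7 + 3.4) / 5 = 2.9200%
Mean R_m = (5.4 + 10.1 − 3.1 + 2.3 − 0.4) / 5 = 2.8600%
Σ(R_i − R̄_i)(R_m − R̄_m) = 54.7740  ⇒  Cov = 54.7740 / 5 = 10.9548
Σ(R_m − R̄_m)² = 105.3320  ⇒  Var(R_m) = 105.3320 / 5 = 21.0664
β = Cov / Var(R_m) = 10.9548 / 21.0664 = 0.5200
MRP = 9.70% − 4.63% = 5.07%
E(R) = R_f + β × MRP = 4.63% + 0.5200 × 5.07% = 7.27%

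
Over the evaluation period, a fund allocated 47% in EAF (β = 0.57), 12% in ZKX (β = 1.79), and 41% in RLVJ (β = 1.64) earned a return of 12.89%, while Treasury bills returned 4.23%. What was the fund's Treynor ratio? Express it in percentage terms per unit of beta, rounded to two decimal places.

7.50%

β_P = 0.47×0.57 + 0.12×1.79 + 0.41×1.64 = 1.1551
Treynor = (R_P − R_f) / β_P = (12.89% − 4.23%) / 1.1551 = 8.66% / 1.1551 = 7.50%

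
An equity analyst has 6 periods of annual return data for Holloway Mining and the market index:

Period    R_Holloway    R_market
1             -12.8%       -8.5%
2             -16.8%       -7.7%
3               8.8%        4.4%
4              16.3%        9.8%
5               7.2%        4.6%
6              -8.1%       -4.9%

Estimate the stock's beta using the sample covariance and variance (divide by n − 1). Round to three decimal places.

1.742

Mean R_i = (-12.8 − 16.8 + 8.8 + 16.3 + 7.2 − 8.1) / 6 = -0.9000%
Mean R_m = (-8.5 − 7.7 + 4.4 + 9.8 + 4.6 − 4.9) / 6 = -0.3833%
Σ(R_i − R̄_i)(R_m − R̄_m) = 507.3600  ⇒  Cov = 507.3600 / 5 = 101.4720
Σ(R_m − R̄_m)² = 291.2283  ⇒  Var(R_m) = 291.2283 / 5 = 58.2457
β = Cov / Var(R_m) = 101.4720 / 58.2457 = 1.7421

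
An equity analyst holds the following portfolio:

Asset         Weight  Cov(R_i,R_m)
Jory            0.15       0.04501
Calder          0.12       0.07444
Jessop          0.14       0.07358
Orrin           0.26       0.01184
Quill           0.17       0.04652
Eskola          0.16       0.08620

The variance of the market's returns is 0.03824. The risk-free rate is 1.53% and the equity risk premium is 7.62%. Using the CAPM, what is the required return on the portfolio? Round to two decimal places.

β_Jory = 0.04501 / 0.03824 = 1.1770
β_Calder = 0.07444 / 0.03824 = 1.9467
β_Jessop = 0.07358 / 0.03824 = 1.9242
β_Orrin = 0.01184 / 0.03824 = 0.3096
β_Quill = 0.04652 / 0.03824 = 1.2165
β_Eskola = 0.08620 / 0.03824 = 2.2542
β_P = Σ w_i β_i = 0.15×1.1770 + 0.12×1.9467 + 0.14×1.9242 + 0.26×0.3096 + 0.17×1.2165 + 0.16×2.2542 = 1.3275
E(R_P) = R_f + β_P × MRP = 1.53% + 1.3275 × 7.62% = 11.65%

11.65%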